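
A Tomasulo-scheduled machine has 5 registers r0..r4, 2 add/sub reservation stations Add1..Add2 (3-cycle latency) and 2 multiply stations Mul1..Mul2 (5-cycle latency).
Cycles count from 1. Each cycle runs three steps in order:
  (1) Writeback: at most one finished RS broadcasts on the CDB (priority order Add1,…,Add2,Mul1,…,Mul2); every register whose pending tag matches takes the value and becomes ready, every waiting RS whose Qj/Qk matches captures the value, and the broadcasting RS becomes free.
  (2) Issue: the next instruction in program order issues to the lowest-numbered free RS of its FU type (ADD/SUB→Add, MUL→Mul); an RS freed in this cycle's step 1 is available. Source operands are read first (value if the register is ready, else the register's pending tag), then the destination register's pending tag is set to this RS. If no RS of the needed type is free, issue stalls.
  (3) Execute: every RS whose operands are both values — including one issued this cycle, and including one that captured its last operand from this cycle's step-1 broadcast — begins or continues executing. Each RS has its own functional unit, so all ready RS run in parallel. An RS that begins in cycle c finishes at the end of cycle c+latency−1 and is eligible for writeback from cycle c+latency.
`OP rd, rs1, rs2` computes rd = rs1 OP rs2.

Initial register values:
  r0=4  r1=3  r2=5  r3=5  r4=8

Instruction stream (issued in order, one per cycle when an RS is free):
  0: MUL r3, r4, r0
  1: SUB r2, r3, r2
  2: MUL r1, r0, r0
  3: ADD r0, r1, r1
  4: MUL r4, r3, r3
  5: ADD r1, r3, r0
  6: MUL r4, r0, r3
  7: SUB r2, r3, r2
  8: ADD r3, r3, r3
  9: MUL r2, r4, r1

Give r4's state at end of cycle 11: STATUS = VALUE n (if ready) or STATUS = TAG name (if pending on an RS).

STATUS = TAG Mul2

cycle 1: issue MUL r3<-Mul1 // r0:4,r1:3,r2:5,r3:Mul1,r4:8
cycle 2: issue SUB r2<-Add1 // r0:4,r1:3,r2:Add1,r3:Mul1,r4:8
cycle 3: issue MUL r1<-Mul2 // r0:4,r1:Mul2,r2:Add1,r3:Mul1,r4:8
cycle 4: issue ADD r0<-Add2 // r0:Add2,r1:Mul2,r2:Add1,r3:Mul1,r4:8
cycle 5: stall // r0:Add2,r1:Mul2,r2:Add1,r3:Mul1,r4:8
cycle 6: CDB Mul1=32; issue MUL r4<-Mul1 // r0:Add2,r1:Mul2,r2:Add1,r3:32,r4:Mul1
cycle 7: stall // r0:Add2,r1:Mul2,r2:Add1,r3:32,r4:Mul1
cycle 8: CDB Mul2=16; stall // r0:Add2,r1:16,r2:Add1,r3:32,r4:Mul1
cycle 9: CDB Add1=27; issue ADD r1<-Add1 // r0:Add2,r1:Add1,r2:27,r3:32,r4:Mul1
cycle 10: issue MUL r4<-Mul2 // r0:Add2,r1:Add1,r2:27,r3:32,r4:Mul2
cycle 11: CDB Add2=32; issue SUB r2<-Add2 // r0:32,r1:Add1,r2:Add2,r3:32,r4:Mul2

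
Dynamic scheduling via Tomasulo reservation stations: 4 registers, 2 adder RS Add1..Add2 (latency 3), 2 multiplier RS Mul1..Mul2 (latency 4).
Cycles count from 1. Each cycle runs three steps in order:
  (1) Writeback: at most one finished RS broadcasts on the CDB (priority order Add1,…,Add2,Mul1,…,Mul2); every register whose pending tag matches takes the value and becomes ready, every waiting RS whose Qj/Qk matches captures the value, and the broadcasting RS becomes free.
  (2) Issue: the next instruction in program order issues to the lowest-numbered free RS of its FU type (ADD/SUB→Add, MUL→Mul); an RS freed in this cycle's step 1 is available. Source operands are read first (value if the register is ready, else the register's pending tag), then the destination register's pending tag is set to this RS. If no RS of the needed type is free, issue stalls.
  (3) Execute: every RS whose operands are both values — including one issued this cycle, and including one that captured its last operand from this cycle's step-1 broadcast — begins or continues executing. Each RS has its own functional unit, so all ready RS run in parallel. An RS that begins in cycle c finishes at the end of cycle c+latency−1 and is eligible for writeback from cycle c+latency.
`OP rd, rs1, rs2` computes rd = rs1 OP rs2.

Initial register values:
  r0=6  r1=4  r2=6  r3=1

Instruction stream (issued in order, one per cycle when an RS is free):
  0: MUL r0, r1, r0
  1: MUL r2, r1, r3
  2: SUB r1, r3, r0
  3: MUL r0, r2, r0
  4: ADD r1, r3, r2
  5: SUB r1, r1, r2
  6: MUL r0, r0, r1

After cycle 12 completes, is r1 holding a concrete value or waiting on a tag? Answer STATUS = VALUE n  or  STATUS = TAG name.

  c1: issue MUL r0<-Mul1  regs: r0:Mul1,r1:4,r2:6,r3:1
  c2: issue MUL r2<-Mul2  regs: r0:Mul1,r1:4,r2:Mul2,r3:1
  c3: issue SUB r1<-Add1  regs: r0:Mul1,r1:Add1,r2:Mul2,r3:1
  c4: stall  regs: r0:Mul1,r1:Add1,r2:Mul2,r3:1
  c5: CDB Mul1=24; issue MUL r0<-Mul1  regs: r0:Mul1,r1:Add1,r2:Mul2,r3:1
  c6: CDB Mul2=4; issue ADD r1<-Add2  regs: r0:Mul1,r1:Add2,r2:4,r3:1
  c7: stall  regs: r0:Mul1,r1:Add2,r2:4,r3:1
  c8: CDB Add1=-23; issue SUB r1<-Add1  regs: r0:Mul1,r1:Add1,r2:4,r3:1
  c9: CDB Add2=5; issue MUL r0<-Mul2  regs: r0:Mul2,r1:Add1,r2:4,r3:1
  c10: CDB Mul1=96  regs: r0:Mul2,r1:Add1,r2:4,r3:1
  c11: -  regs: r0:Mul2,r1:Add1,r2:4,r3:1
  c12: CDB Add1=1  regs: r0:Mul2,r1:1,r2:4,r3:1

STATUS = VALUE 1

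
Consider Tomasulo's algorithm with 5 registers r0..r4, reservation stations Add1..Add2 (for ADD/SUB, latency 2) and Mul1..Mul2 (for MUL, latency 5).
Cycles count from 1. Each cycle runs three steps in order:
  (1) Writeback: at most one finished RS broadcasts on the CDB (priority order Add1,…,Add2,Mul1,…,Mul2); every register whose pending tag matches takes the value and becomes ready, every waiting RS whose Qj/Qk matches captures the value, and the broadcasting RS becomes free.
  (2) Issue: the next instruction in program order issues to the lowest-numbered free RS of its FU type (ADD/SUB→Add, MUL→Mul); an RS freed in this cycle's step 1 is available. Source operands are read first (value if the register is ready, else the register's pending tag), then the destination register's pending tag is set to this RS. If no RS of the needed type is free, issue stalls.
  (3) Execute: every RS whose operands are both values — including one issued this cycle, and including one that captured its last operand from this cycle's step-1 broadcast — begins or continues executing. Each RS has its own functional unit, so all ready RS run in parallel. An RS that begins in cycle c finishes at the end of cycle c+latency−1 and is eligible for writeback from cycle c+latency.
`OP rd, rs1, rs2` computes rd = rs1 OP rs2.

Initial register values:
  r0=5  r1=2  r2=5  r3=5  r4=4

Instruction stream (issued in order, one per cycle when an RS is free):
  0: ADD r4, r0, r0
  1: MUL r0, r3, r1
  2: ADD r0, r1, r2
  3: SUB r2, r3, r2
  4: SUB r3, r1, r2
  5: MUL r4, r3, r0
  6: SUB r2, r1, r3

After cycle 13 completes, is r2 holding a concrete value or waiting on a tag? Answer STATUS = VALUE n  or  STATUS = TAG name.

cycle 1: issue ADD r4<-Add1 // r0:5,r1:2,r2:5,r3:5,r4:Add1
cycle 2: issue MUL r0<-Mul1 // r0:Mul1,r1:2,r2:5,r3:5,r4:Add1
cycle 3: CDB Add1=10; issue ADD r0<-Add1 // r0:Add1,r1:2,r2:5,r3:5,r4:10
cycle 4: issue SUB r2<-Add2 // r0:Add1,r1:2,r2:Add2,r3:5,r4:10
cycle 5: CDB Add1=7; issue SUB r3<-Add1 // r0:7,r1:2,r2:Add2,r3:Add1,r4:10
cycle 6: CDB Add2=0; issue MUL r4<-Mul2 // r0:7,r1:2,r2:0,r3:Add1,r4:Mul2
cycle 7: CDB Mul1=10; issue SUB r2<-Add2 // r0:7,r1:2,r2:Add2,r3:Add1,r4:Mul2
cycle 8: CDB Add1=2 // r0:7,r1:2,r2:Add2,r3:2,r4:Mul2
cycle 9: - // r0:7,r1:2,r2:Add2,r3:2,r4:Mul2
cycle 10: CDB Add2=0 // r0:7,r1:2,r2:0,r3:2,r4:Mul2
cycle 11: - // r0:7,r1:2,r2:0,r3:2,r4:Mul2
cycle 12: - // r0:7,r1:2,r2:0,r3:2,r4:Mul2
cycle 13: CDB Mul2=14 // r0:7,r1:2,r2:0,r3:2,r4:14

STATUS = VALUE 0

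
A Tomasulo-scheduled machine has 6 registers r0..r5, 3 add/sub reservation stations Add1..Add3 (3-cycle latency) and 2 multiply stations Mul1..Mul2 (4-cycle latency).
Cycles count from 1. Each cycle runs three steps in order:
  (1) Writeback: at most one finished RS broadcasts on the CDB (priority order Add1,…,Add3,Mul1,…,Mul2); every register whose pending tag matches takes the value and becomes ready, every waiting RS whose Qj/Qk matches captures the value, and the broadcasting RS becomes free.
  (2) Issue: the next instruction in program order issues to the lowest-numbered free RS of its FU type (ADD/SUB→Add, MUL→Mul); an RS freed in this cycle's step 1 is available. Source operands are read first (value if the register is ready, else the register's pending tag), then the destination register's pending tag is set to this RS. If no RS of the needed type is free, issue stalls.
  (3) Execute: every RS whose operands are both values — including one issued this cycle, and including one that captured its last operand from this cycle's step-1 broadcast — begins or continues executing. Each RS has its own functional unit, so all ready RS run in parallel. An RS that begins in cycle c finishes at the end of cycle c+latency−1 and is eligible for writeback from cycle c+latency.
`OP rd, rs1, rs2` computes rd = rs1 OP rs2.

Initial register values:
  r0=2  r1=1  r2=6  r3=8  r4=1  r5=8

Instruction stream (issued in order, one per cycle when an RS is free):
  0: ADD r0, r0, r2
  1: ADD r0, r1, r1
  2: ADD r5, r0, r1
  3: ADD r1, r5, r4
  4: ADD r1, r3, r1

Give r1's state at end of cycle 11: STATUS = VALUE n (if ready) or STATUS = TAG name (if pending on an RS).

cycle 1: issue ADD r0<-Add1 // r0:Add1,r1:1,r2:6,r3:8,r4:1,r5:8
cycle 2: issue ADD r0<-Add2 // r0:Add2,r1:1,r2:6,r3:8,r4:1,r5:8
cycle 3: issue ADD r5<-Add3 // r0:Add2,r1:1,r2:6,r3:8,r4:1,r5:Add3
cycle 4: CDB Add1=8; issue ADD r1<-Add1 // r0:Add2,r1:Add1,r2:6,r3:8,r4:1,r5:Add3
cycle 5: CDB Add2=2; issue ADD r1<-Add2 // r0:2,r1:Add2,r2:6,r3:8,r4:1,r5:Add3
cycle 6: - // r0:2,r1:Add2,r2:6,r3:8,r4:1,r5:Add3
cycle 7: - // r0:2,r1:Add2,r2:6,r3:8,r4:1,r5:Add3
cycle 8: CDB Add3=3 // r0:2,r1:Add2,r2:6,r3:8,r4:1,r5:3
cycle 9: - // r0:2,r1:Add2,r2:6,r3:8,r4:1,r5:3
cycle 10: - // r0:2,r1:Add2,r2:6,r3:8,r4:1,r5:3
cycle 11: CDB Add1=4 // r0:2,r1:Add2,r2:6,r3:8,r4:1,r5:3

STATUS = TAG Add2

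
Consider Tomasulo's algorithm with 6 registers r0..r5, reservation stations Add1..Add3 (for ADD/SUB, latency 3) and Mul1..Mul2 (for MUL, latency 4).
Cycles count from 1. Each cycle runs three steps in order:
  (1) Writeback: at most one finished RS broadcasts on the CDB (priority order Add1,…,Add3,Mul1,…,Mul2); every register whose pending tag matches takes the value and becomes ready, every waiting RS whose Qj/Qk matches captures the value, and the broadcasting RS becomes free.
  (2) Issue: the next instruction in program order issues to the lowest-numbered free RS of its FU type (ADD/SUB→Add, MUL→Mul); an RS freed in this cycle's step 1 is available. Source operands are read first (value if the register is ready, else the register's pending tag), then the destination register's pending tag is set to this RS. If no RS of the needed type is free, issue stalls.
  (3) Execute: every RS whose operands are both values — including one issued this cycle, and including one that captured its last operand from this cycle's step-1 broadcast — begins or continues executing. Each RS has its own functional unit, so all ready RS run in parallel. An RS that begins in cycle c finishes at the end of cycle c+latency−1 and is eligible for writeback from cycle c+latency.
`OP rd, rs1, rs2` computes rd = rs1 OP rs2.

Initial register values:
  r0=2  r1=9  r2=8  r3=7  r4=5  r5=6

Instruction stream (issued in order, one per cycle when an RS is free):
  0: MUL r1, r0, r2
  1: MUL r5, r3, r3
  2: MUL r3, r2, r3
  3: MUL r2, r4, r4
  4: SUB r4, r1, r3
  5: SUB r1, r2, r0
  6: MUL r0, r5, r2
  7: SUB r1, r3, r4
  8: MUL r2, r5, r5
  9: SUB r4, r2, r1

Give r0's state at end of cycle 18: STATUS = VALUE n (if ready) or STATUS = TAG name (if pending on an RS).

STATUS = VALUE 1225

cycle 1: issue MUL r1<-Mul1 // r0:2,r1:Mul1,r2:8,r3:7,r4:5,r5:6
cycle 2: issue MUL r5<-Mul2 // r0:2,r1:Mul1,r2:8,r3:7,r4:5,r5:Mul2
cycle 3: stall // r0:2,r1:Mul1,r2:8,r3:7,r4:5,r5:Mul2
cycle 4: stall // r0:2,r1:Mul1,r2:8,r3:7,r4:5,r5:Mul2
cycle 5: CDB Mul1=16; issue MUL r3<-Mul1 // r0:2,r1:16,r2:8,r3:Mul1,r4:5,r5:Mul2
cycle 6: CDB Mul2=49; issue MUL r2<-Mul2 // r0:2,r1:16,r2:Mul2,r3:Mul1,r4:5,r5:49
cycle 7: issue SUB r4<-Add1 // r0:2,r1:16,r2:Mul2,r3:Mul1,r4:Add1,r5:49
cycle 8: issue SUB r1<-Add2 // r0:2,r1:Add2,r2:Mul2,r3:Mul1,r4:Add1,r5:49
cycle 9: CDB Mul1=56; issue MUL r0<-Mul1 // r0:Mul1,r1:Add2,r2:Mul2,r3:56,r4:Add1,r5:49
cycle 10: CDB Mul2=25; issue SUB r1<-Add3 // r0:Mul1,r1:Add3,r2:25,r3:56,r4:Add1,r5:49
cycle 11: issue MUL r2<-Mul2 // r0:Mul1,r1:Add3,r2:Mul2,r3:56,r4:Add1,r5:49
cycle 12: CDB Add1=-40; issue SUB r4<-Add1 // r0:Mul1,r1:Add3,r2:Mul2,r3:56,r4:Add1,r5:49
cycle 13: CDB Add2=23 // r0:Mul1,r1:Add3,r2:Mul2,r3:56,r4:Add1,r5:49
cycle 14: CDB Mul1=1225 // r0:1225,r1:Add3,r2:Mul2,r3:56,r4:Add1,r5:49
cycle 15: CDB Add3=96 // r0:1225,r1:96,r2:Mul2,r3:56,r4:Add1,r5:49
cycle 16: CDB Mul2=2401 // r0:1225,r1:96,r2:2401,r3:56,r4:Add1,r5:49
cycle 17: - // r0:1225,r1:96,r2:2401,r3:56,r4:Add1,r5:49
cycle 18: - // r0:1225,r1:96,r2:2401,r3:56,r4:Add1,r5:49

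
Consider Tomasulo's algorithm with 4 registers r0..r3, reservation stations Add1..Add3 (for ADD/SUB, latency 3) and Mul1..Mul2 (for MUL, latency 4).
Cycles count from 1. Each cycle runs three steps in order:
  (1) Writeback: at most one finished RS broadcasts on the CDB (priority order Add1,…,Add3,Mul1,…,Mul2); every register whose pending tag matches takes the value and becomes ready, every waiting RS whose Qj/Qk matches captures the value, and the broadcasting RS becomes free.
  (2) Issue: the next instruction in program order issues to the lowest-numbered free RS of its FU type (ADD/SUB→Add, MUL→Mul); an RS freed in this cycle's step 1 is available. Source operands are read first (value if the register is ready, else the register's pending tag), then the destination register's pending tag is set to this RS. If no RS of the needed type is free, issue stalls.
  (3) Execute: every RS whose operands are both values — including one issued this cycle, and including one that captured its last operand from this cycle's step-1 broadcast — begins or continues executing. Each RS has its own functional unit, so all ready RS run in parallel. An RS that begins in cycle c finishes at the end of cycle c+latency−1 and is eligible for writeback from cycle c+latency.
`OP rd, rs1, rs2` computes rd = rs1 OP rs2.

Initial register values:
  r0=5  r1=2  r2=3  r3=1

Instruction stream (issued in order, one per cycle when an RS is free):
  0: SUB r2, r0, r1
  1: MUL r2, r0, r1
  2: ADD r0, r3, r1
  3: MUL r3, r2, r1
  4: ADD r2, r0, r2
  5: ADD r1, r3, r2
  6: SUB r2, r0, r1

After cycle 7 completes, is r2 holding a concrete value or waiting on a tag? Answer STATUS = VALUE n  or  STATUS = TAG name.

STATUS = TAG Add3

c1: issue SUB r2<-Add1 | r0:5,r1:2,r2:Add1,r3:1
c2: issue MUL r2<-Mul1 | r0:5,r1:2,r2:Mul1,r3:1
c3: issue ADD r0<-Add2 | r0:Add2,r1:2,r2:Mul1,r3:1
c4: CDB Add1=3; issue MUL r3<-Mul2 | r0:Add2,r1:2,r2:Mul1,r3:Mul2
c5: issue ADD r2<-Add1 | r0:Add2,r1:2,r2:Add1,r3:Mul2
c6: CDB Add2=3; issue ADD r1<-Add2 | r0:3,r1:Add2,r2:Add1,r3:Mul2
c7: CDB Mul1=10; issue SUB r2<-Add3 | r0:3,r1:Add2,r2:Add3,r3:Mul2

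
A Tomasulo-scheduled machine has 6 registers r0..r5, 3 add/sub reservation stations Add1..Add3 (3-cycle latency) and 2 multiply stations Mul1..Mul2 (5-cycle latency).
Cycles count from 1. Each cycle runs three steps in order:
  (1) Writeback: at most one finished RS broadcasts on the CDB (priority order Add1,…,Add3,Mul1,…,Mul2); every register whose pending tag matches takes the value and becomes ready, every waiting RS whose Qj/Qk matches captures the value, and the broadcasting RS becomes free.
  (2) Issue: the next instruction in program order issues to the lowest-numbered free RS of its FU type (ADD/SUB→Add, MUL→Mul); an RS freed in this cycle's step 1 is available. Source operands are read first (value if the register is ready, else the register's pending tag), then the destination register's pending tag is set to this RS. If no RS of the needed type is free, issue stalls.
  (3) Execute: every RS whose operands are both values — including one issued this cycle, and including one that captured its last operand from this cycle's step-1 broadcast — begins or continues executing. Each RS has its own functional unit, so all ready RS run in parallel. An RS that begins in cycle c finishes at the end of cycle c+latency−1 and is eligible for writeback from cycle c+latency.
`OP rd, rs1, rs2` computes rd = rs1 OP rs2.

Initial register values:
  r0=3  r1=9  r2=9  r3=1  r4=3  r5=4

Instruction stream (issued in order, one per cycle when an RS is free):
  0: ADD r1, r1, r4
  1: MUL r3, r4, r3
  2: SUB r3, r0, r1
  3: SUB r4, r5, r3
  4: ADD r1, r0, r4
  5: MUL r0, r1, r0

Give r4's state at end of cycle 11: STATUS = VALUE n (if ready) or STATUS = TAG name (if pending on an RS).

STATUS = VALUE 13

cycle 1: issue ADD r1<-Add1 // r0:3,r1:Add1,r2:9,r3:1,r4:3,r5:4
cycle 2: issue MUL r3<-Mul1 // r0:3,r1:Add1,r2:9,r3:Mul1,r4:3,r5:4
cycle 3: issue SUB r3<-Add2 // r0:3,r1:Add1,r2:9,r3:Add2,r4:3,r5:4
cycle 4: CDB Add1=12; issue SUB r4<-Add1 // r0:3,r1:12,r2:9,r3:Add2,r4:Add1,r5:4
cycle 5: issue ADD r1<-Add3 // r0:3,r1:Add3,r2:9,r3:Add2,r4:Add1,r5:4
cycle 6: issue MUL r0<-Mul2 // r0:Mul2,r1:Add3,r2:9,r3:Add2,r4:Add1,r5:4
cycle 7: CDB Add2=-9 // r0:Mul2,r1:Add3,r2:9,r3:-9,r4:Add1,r5:4
cycle 8: CDB Mul1=3 // r0:Mul2,r1:Add3,r2:9,r3:-9,r4:Add1,r5:4
cycle 9: - // r0:Mul2,r1:Add3,r2:9,r3:-9,r4:Add1,r5:4
cycle 10: CDB Add1=13 // r0:Mul2,r1:Add3,r2:9,r3:-9,r4:13,r5:4
cycle 11: - // r0:Mul2,r1:Add3,r2:9,r3:-9,r4:13,r5:4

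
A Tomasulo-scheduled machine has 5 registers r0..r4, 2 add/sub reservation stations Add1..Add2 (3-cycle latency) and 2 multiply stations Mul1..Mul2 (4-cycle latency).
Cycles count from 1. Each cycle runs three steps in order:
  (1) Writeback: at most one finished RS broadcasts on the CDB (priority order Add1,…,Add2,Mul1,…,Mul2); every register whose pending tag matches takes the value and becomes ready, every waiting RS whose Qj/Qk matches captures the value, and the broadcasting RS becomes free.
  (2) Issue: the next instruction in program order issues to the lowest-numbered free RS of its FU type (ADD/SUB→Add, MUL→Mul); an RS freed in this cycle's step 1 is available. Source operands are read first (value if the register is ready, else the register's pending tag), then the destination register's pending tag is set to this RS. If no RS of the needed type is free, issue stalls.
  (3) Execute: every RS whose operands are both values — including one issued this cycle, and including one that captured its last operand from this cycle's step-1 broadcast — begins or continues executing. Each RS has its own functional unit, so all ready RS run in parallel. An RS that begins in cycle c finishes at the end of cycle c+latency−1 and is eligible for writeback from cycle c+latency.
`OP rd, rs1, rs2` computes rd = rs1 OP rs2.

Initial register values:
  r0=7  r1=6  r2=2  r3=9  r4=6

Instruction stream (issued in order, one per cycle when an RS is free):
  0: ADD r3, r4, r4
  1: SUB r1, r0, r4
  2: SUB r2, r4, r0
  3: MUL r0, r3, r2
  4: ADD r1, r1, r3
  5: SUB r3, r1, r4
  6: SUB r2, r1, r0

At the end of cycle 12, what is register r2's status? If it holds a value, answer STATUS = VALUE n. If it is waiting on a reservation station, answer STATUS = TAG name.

STATUS = TAG Add2

  c1: issue ADD r3<-Add1  regs: r0:7,r1:6,r2:2,r3:Add1,r4:6
  c2: issue SUB r1<-Add2  regs: r0:7,r1:Add2,r2:2,r3:Add1,r4:6
  c3: stall  regs: r0:7,r1:Add2,r2:2,r3:Add1,r4:6
  c4: CDB Add1=12; issue SUB r2<-Add1  regs: r0:7,r1:Add2,r2:Add1,r3:12,r4:6
  c5: CDB Add2=1; issue MUL r0<-Mul1  regs: r0:Mul1,r1:1,r2:Add1,r3:12,r4:6
  c6: issue ADD r1<-Add2  regs: r0:Mul1,r1:Add2,r2:Add1,r3:12,r4:6
  c7: CDB Add1=-1; issue SUB r3<-Add1  regs: r0:Mul1,r1:Add2,r2:-1,r3:Add1,r4:6
  c8: stall  regs: r0:Mul1,r1:Add2,r2:-1,r3:Add1,r4:6
  c9: CDB Add2=13; issue SUB r2<-Add2  regs: r0:Mul1,r1:13,r2:Add2,r3:Add1,r4:6
  c10: -  regs: r0:Mul1,r1:13,r2:Add2,r3:Add1,r4:6
  c11: CDB Mul1=-12  regs: r0:-12,r1:13,r2:Add2,r3:Add1,r4:6
  c12: CDB Add1=7  regs: r0:-12,r1:13,r2:Add2,r3:7,r4:6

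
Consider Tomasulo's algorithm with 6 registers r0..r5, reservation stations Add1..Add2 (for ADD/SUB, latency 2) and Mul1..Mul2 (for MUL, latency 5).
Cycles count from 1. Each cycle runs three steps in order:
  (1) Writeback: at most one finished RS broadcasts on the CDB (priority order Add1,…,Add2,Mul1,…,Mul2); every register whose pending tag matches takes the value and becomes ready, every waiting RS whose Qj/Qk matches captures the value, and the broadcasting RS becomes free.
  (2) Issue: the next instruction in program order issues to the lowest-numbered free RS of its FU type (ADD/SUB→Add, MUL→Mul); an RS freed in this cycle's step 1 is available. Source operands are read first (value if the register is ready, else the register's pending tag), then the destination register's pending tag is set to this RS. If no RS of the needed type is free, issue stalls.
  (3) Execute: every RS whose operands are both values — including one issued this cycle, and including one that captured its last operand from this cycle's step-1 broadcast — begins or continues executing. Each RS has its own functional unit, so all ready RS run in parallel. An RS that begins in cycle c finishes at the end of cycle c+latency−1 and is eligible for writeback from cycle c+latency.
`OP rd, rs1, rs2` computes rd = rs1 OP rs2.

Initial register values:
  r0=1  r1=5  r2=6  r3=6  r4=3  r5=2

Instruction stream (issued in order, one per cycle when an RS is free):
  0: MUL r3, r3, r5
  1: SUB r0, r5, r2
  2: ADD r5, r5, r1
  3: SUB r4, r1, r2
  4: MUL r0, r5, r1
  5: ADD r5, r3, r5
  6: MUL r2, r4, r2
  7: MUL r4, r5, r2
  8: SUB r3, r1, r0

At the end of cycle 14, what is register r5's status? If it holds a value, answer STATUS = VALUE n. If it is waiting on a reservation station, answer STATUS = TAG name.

cycle 1: issue MUL r3<-Mul1 // r0:1,r1:5,r2:6,r3:Mul1,r4:3,r5:2
cycle 2: issue SUB r0<-Add1 // r0:Add1,r1:5,r2:6,r3:Mul1,r4:3,r5:2
cycle 3: issue ADD r5<-Add2 // r0:Add1,r1:5,r2:6,r3:Mul1,r4:3,r5:Add2
cycle 4: CDB Add1=-4; issue SUB r4<-Add1 // r0:-4,r1:5,r2:6,r3:Mul1,r4:Add1,r5:Add2
cycle 5: CDB Add2=7; issue MUL r0<-Mul2 // r0:Mul2,r1:5,r2:6,r3:Mul1,r4:Add1,r5:7
cycle 6: CDB Add1=-1; issue ADD r5<-Add1 // r0:Mul2,r1:5,r2:6,r3:Mul1,r4:-1,r5:Add1
cycle 7: CDB Mul1=12; issue MUL r2<-Mul1 // r0:Mul2,r1:5,r2:Mul1,r3:12,r4:-1,r5:Add1
cycle 8: stall // r0:Mul2,r1:5,r2:Mul1,r3:12,r4:-1,r5:Add1
cycle 9: CDB Add1=19; stall // r0:Mul2,r1:5,r2:Mul1,r3:12,r4:-1,r5:19
cycle 10: CDB Mul2=35; issue MUL r4<-Mul2 // r0:35,r1:5,r2:Mul1,r3:12,r4:Mul2,r5:19
cycle 11: issue SUB r3<-Add1 // r0:35,r1:5,r2:Mul1,r3:Add1,r4:Mul2,r5:19
cycle 12: CDB Mul1=-6 // r0:35,r1:5,r2:-6,r3:Add1,r4:Mul2,r5:19
cycle 13: CDB Add1=-30 // r0:35,r1:5,r2:-6,r3:-30,r4:Mul2,r5:19
cycle 14: - // r0:35,r1:5,r2:-6,r3:-30,r4:Mul2,r5:19

STATUS = VALUE 19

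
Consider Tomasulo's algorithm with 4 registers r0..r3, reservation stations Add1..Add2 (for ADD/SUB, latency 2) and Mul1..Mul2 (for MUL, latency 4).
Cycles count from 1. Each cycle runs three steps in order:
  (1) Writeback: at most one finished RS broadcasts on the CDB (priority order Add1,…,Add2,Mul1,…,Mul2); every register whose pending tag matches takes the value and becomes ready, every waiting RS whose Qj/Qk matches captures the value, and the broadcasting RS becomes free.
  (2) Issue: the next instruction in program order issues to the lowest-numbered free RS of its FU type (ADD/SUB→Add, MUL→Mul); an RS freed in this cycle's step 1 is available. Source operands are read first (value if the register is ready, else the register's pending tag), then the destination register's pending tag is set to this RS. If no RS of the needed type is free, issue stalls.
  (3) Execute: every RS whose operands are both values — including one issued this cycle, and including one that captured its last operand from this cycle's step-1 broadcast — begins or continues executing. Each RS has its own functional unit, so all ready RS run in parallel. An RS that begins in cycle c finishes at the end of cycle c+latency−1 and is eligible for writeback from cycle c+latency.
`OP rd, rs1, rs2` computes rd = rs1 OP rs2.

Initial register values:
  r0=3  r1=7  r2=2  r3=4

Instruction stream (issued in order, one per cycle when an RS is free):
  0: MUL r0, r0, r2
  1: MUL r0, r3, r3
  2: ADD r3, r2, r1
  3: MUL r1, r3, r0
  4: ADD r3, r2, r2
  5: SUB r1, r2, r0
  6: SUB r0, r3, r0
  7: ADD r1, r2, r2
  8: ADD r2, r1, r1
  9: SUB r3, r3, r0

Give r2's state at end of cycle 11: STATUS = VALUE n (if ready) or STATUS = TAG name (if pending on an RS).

STATUS = TAG Add1

  c1: issue MUL r0<-Mul1  regs: r0:Mul1,r1:7,r2:2,r3:4
  c2: issue MUL r0<-Mul2  regs: r0:Mul2,r1:7,r2:2,r3:4
  c3: issue ADD r3<-Add1  regs: r0:Mul2,r1:7,r2:2,r3:Add1
  c4: stall  regs: r0:Mul2,r1:7,r2:2,r3:Add1
  c5: CDB Add1=9; stall  regs: r0:Mul2,r1:7,r2:2,r3:9
  c6: CDB Mul1=6; issue MUL r1<-Mul1  regs: r0:Mul2,r1:Mul1,r2:2,r3:9
  c7: CDB Mul2=16; issue ADD r3<-Add1  regs: r0:16,r1:Mul1,r2:2,r3:Add1
  c8: issue SUB r1<-Add2  regs: r0:16,r1:Add2,r2:2,r3:Add1
  c9: CDB Add1=4; issue SUB r0<-Add1  regs: r0:Add1,r1:Add2,r2:2,r3:4
  c10: CDB Add2=-14; issue ADD r1<-Add2  regs: r0:Add1,r1:Add2,r2:2,r3:4
  c11: CDB Add1=-12; issue ADD r2<-Add1  regs: r0:-12,r1:Add2,r2:Add1,r3:4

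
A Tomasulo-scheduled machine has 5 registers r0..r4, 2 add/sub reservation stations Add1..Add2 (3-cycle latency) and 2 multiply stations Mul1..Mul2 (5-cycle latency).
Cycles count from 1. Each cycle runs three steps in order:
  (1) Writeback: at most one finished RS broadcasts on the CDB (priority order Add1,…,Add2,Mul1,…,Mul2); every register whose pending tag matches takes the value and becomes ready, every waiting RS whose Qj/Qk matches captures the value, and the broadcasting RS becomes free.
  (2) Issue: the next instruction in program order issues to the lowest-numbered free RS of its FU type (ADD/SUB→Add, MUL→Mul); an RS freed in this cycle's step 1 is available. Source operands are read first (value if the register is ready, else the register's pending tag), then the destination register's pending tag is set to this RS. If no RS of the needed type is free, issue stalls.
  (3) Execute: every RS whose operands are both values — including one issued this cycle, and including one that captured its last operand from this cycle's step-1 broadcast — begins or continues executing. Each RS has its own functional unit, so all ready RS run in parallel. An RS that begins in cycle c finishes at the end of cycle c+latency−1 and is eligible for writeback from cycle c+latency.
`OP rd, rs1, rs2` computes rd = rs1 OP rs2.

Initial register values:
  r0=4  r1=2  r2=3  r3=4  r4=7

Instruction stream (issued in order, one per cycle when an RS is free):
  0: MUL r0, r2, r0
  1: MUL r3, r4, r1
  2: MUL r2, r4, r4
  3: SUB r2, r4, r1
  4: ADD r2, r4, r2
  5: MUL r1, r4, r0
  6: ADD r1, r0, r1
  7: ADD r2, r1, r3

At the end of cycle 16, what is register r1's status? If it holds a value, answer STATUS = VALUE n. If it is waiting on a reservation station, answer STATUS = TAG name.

STATUS = TAG Add1

  c1: issue MUL r0<-Mul1  regs: r0:Mul1,r1:2,r2:3,r3:4,r4:7
  c2: issue MUL r3<-Mul2  regs: r0:Mul1,r1:2,r2:3,r3:Mul2,r4:7
  c3: stall  regs: r0:Mul1,r1:2,r2:3,r3:Mul2,r4:7
  c4: stall  regs: r0:Mul1,r1:2,r2:3,r3:Mul2,r4:7
  c5: stall  regs: r0:Mul1,r1:2,r2:3,r3:Mul2,r4:7
  c6: CDB Mul1=12; issue MUL r2<-Mul1  regs: r0:12,r1:2,r2:Mul1,r3:Mul2,r4:7
  c7: CDB Mul2=14; issue SUB r2<-Add1  regs: r0:12,r1:2,r2:Add1,r3:14,r4:7
  c8: issue ADD r2<-Add2  regs: r0:12,r1:2,r2:Add2,r3:14,r4:7
  c9: issue MUL r1<-Mul2  regs: r0:12,r1:Mul2,r2:Add2,r3:14,r4:7
  c10: CDB Add1=5; issue ADD r1<-Add1  regs: r0:12,r1:Add1,r2:Add2,r3:14,r4:7
  c11: CDB Mul1=49; stall  regs: r0:12,r1:Add1,r2:Add2,r3:14,r4:7
  c12: stall  regs: r0:12,r1:Add1,r2:Add2,r3:14,r4:7
  c13: CDB Add2=12; issue ADD r2<-Add2  regs: r0:12,r1:Add1,r2:Add2,r3:14,r4:7
  c14: CDB Mul2=84  regs: r0:12,r1:Add1,r2:Add2,r3:14,r4:7
  c15: -  regs: r0:12,r1:Add1,r2:Add2,r3:14,r4:7
  c16: -  regs: r0:12,r1:Add1,r2:Add2,r3:14,r4:7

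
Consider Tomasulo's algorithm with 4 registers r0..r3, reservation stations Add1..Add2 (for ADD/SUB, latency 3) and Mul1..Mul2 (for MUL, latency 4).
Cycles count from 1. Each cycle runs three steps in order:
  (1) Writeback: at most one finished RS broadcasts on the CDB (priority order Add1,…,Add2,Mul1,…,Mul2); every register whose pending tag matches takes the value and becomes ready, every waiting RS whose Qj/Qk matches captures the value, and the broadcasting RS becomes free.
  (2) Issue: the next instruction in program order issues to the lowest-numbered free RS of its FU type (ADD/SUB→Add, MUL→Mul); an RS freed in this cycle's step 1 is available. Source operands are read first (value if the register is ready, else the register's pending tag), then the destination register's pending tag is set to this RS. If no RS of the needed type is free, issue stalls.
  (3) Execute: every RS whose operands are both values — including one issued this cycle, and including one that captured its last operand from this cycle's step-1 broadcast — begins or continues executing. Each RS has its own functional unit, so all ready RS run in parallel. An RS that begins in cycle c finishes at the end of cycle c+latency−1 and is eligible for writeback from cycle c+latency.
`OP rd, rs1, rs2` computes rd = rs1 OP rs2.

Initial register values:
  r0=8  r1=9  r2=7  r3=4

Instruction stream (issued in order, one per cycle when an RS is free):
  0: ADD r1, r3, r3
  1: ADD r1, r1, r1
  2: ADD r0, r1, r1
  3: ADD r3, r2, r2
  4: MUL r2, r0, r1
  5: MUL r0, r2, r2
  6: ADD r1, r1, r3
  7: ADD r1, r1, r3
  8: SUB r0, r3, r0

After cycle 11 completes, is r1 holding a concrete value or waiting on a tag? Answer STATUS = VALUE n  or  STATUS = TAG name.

  c1: issue ADD r1<-Add1  regs: r0:8,r1:Add1,r2:7,r3:4
  c2: issue ADD r1<-Add2  regs: r0:8,r1:Add2,r2:7,r3:4
  c3: stall  regs: r0:8,r1:Add2,r2:7,r3:4
  c4: CDB Add1=8; issue ADD r0<-Add1  regs: r0:Add1,r1:Add2,r2:7,r3:4
  c5: stall  regs: r0:Add1,r1:Add2,r2:7,r3:4
  c6: stall  regs: r0:Add1,r1:Add2,r2:7,r3:4
  c7: CDB Add2=16; issue ADD r3<-Add2  regs: r0:Add1,r1:16,r2:7,r3:Add2
  c8: issue MUL r2<-Mul1  regs: r0:Add1,r1:16,r2:Mul1,r3:Add2
  c9: issue MUL r0<-Mul2  regs: r0:Mul2,r1:16,r2:Mul1,r3:Add2
  c10: CDB Add1=32; issue ADD r1<-Add1  regs: r0:Mul2,r1:Add1,r2:Mul1,r3:Add2
  c11: CDB Add2=14; issue ADD r1<-Add2  regs: r0:Mul2,r1:Add2,r2:Mul1,r3:14

STATUS = TAG Add2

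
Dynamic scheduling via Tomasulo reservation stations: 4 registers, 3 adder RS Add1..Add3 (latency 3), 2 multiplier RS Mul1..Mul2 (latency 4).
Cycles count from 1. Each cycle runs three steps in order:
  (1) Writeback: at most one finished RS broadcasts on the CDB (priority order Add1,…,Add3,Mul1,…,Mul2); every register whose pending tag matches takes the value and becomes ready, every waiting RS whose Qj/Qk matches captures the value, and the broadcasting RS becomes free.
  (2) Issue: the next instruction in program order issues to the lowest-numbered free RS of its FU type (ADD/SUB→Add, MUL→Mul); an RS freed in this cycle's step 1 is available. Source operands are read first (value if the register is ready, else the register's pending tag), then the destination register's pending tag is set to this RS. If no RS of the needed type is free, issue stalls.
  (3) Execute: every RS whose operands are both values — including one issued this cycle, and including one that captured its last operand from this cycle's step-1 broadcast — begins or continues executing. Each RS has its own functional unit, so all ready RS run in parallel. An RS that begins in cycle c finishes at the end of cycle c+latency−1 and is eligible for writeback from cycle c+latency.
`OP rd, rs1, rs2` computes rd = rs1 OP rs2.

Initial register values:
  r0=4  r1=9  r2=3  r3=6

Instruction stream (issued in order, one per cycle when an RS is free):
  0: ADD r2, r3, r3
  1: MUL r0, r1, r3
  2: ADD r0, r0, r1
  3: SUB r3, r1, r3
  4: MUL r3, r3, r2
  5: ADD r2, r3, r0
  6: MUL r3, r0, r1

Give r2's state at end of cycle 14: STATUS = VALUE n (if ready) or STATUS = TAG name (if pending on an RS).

c1: issue ADD r2<-Add1 | r0:4,r1:9,r2:Add1,r3:6
c2: issue MUL r0<-Mul1 | r0:Mul1,r1:9,r2:Add1,r3:6
c3: issue ADD r0<-Add2 | r0:Add2,r1:9,r2:Add1,r3:6
c4: CDB Add1=12; issue SUB r3<-Add1 | r0:Add2,r1:9,r2:12,r3:Add1
c5: issue MUL r3<-Mul2 | r0:Add2,r1:9,r2:12,r3:Mul2
c6: CDB Mul1=54; issue ADD r2<-Add3 | r0:Add2,r1:9,r2:Add3,r3:Mul2
c7: CDB Add1=3; issue MUL r3<-Mul1 | r0:Add2,r1:9,r2:Add3,r3:Mul1
c8: - | r0:Add2,r1:9,r2:Add3,r3:Mul1
c9: CDB Add2=63 | r0:63,r1:9,r2:Add3,r3:Mul1
c10: - | r0:63,r1:9,r2:Add3,r3:Mul1
c11: CDB Mul2=36 | r0:63,r1:9,r2:Add3,r3:Mul1
c12: - | r0:63,r1:9,r2:Add3,r3:Mul1
c13: CDB Mul1=567 | r0:63,r1:9,r2:Add3,r3:567
c14: CDB Add3=99 | r0:63,r1:9,r2:99,r3:567

STATUS = VALUE 99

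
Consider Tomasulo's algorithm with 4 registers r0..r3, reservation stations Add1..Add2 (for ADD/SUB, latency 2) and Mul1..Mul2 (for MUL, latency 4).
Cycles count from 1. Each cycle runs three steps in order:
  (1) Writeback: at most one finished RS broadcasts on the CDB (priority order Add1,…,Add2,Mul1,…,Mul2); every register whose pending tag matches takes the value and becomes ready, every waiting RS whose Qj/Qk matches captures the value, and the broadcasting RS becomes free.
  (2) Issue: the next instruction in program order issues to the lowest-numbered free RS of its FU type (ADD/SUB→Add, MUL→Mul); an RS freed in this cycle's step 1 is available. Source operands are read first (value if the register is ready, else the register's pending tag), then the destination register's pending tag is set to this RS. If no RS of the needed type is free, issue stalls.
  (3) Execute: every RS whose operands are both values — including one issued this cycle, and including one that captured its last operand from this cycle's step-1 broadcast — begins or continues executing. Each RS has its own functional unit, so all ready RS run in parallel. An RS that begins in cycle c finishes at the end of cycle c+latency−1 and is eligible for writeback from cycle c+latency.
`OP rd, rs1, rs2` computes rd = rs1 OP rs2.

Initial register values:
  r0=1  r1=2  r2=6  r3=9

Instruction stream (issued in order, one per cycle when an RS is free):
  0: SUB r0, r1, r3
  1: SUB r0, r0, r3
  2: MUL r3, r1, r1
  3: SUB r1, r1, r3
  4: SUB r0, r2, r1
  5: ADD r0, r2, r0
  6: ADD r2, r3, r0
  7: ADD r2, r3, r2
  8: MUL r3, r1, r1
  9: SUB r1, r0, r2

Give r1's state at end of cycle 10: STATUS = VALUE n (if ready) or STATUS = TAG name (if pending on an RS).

c1: issue SUB r0<-Add1 | r0:Add1,r1:2,r2:6,r3:9
c2: issue SUB r0<-Add2 | r0:Add2,r1:2,r2:6,r3:9
c3: CDB Add1=-7; issue MUL r3<-Mul1 | r0:Add2,r1:2,r2:6,r3:Mul1
c4: issue SUB r1<-Add1 | r0:Add2,r1:Add1,r2:6,r3:Mul1
c5: CDB Add2=-16; issue SUB r0<-Add2 | r0:Add2,r1:Add1,r2:6,r3:Mul1
c6: stall | r0:Add2,r1:Add1,r2:6,r3:Mul1
c7: CDB Mul1=4; stall | r0:Add2,r1:Add1,r2:6,r3:4
c8: stall | r0:Add2,r1:Add1,r2:6,r3:4
c9: CDB Add1=-2; issue ADD r0<-Add1 | r0:Add1,r1:-2,r2:6,r3:4
c10: stall | r0:Add1,r1:-2,r2:6,r3:4

STATUS = VALUE -2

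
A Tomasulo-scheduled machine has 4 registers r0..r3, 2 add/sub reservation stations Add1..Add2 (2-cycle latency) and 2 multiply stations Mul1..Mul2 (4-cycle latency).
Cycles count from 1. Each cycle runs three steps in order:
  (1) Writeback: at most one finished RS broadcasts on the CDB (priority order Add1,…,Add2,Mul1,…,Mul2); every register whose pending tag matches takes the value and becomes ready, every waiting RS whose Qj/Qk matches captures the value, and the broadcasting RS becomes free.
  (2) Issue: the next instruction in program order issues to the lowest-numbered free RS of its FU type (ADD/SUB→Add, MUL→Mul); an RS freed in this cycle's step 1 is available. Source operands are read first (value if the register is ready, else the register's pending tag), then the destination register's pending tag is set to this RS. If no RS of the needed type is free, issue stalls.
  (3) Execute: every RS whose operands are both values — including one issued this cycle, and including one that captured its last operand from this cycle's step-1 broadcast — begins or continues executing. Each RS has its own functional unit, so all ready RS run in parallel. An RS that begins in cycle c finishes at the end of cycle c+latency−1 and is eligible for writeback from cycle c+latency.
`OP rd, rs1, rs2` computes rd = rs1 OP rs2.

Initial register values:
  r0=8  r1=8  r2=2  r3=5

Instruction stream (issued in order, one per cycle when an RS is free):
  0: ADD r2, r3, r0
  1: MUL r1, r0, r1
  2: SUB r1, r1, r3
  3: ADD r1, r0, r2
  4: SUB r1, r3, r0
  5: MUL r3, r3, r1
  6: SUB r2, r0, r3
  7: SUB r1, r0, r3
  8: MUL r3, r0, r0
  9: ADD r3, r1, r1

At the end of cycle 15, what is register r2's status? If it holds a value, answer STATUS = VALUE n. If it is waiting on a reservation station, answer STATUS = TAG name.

  c1: issue ADD r2<-Add1  regs: r0:8,r1:8,r2:Add1,r3:5
  c2: issue MUL r1<-Mul1  regs: r0:8,r1:Mul1,r2:Add1,r3:5
  c3: CDB Add1=13; issue SUB r1<-Add1  regs: r0:8,r1:Add1,r2:13,r3:5
  c4: issue ADD r1<-Add2  regs: r0:8,r1:Add2,r2:13,r3:5
  c5: stall  regs: r0:8,r1:Add2,r2:13,r3:5
  c6: CDB Add2=21; issue SUB r1<-Add2  regs: r0:8,r1:Add2,r2:13,r3:5
  c7: CDB Mul1=64; issue MUL r3<-Mul1  regs: r0:8,r1:Add2,r2:13,r3:Mul1
  c8: CDB Add2=-3; issue SUB r2<-Add2  regs: r0:8,r1:-3,r2:Add2,r3:Mul1
  c9: CDB Add1=59; issue SUB r1<-Add1  regs: r0:8,r1:Add1,r2:Add2,r3:Mul1
  c10: issue MUL r3<-Mul2  regs: r0:8,r1:Add1,r2:Add2,r3:Mul2
  c11: stall  regs: r0:8,r1:Add1,r2:Add2,r3:Mul2
  c12: CDB Mul1=-15; stall  regs: r0:8,r1:Add1,r2:Add2,r3:Mul2
  c13: stall  regs: r0:8,r1:Add1,r2:Add2,r3:Mul2
  c14: CDB Add1=23; issue ADD r3<-Add1  regs: r0:8,r1:23,r2:Add2,r3:Add1
  c15: CDB Add2=23  regs: r0:8,r1:23,r2:23,r3:Add1

STATUS = VALUE 23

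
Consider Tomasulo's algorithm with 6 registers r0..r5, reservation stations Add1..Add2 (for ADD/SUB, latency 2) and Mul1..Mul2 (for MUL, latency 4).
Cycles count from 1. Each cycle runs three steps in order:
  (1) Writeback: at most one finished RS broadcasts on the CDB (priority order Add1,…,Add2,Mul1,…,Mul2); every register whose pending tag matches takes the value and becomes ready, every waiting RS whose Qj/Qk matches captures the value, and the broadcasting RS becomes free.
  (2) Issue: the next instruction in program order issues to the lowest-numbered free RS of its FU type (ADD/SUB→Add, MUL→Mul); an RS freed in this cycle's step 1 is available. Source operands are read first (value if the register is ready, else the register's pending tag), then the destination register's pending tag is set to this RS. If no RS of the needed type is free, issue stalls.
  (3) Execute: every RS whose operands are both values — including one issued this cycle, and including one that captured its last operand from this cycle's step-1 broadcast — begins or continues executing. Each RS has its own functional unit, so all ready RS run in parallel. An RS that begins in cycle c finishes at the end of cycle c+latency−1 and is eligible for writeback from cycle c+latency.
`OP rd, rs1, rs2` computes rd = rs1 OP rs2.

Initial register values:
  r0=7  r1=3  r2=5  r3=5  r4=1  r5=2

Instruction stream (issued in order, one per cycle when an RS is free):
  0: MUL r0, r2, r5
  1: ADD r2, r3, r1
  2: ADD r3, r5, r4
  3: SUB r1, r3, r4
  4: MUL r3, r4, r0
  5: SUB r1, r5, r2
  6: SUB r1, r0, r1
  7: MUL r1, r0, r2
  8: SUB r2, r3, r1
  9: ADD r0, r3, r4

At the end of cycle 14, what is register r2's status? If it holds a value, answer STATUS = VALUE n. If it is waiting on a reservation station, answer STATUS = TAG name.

c1: issue MUL r0<-Mul1 | r0:Mul1,r1:3,r2:5,r3:5,r4:1,r5:2
c2: issue ADD r2<-Add1 | r0:Mul1,r1:3,r2:Add1,r3:5,r4:1,r5:2
c3: issue ADD r3<-Add2 | r0:Mul1,r1:3,r2:Add1,r3:Add2,r4:1,r5:2
c4: CDB Add1=8; issue SUB r1<-Add1 | r0:Mul1,r1:Add1,r2:8,r3:Add2,r4:1,r5:2
c5: CDB Add2=3; issue MUL r3<-Mul2 | r0:Mul1,r1:Add1,r2:8,r3:Mul2,r4:1,r5:2
c6: CDB Mul1=10; issue SUB r1<-Add2 | r0:10,r1:Add2,r2:8,r3:Mul2,r4:1,r5:2
c7: CDB Add1=2; issue SUB r1<-Add1 | r0:10,r1:Add1,r2:8,r3:Mul2,r4:1,r5:2
c8: CDB Add2=-6; issue MUL r1<-Mul1 | r0:10,r1:Mul1,r2:8,r3:Mul2,r4:1,r5:2
c9: issue SUB r2<-Add2 | r0:10,r1:Mul1,r2:Add2,r3:Mul2,r4:1,r5:2
c10: CDB Add1=16; issue ADD r0<-Add1 | r0:Add1,r1:Mul1,r2:Add2,r3:Mul2,r4:1,r5:2
c11: CDB Mul2=10 | r0:Add1,r1:Mul1,r2:Add2,r3:10,r4:1,r5:2
c12: CDB Mul1=80 | r0:Add1,r1:80,r2:Add2,r3:10,r4:1,r5:2
c13: CDB Add1=11 | r0:11,r1:80,r2:Add2,r3:10,r4:1,r5:2
c14: CDB Add2=-70 | r0:11,r1:80,r2:-70,r3:10,r4:1,r5:2

STATUS = VALUE -70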